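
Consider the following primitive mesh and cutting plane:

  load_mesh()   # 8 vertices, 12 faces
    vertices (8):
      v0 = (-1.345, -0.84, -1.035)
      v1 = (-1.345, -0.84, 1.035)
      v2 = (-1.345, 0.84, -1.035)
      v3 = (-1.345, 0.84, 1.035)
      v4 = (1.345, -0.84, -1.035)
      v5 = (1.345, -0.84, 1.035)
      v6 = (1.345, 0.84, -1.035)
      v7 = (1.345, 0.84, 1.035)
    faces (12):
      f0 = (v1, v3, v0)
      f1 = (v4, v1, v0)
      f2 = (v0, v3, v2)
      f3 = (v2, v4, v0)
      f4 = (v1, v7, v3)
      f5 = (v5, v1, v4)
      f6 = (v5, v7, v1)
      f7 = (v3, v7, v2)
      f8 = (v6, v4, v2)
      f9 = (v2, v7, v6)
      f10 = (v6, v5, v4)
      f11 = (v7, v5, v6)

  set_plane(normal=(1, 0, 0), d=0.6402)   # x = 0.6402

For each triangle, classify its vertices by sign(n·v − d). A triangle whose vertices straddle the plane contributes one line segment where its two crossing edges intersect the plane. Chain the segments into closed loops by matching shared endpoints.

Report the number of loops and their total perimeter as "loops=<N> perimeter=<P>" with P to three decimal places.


Straddling triangles (8 of 12):
  (v4,v1,v0) [+--] → (0.6402, -0.84, -0.492645)–(0.6402, -0.84, -1.035)  len=0.5424
  (v2,v4,v0) [-+-] → (0.6402, -0.399828, -1.035)–(0.6402, -0.84, -1.035)  len=0.4402
  (v1,v7,v3) [-+-] → (0.6402, 0.399828, 1.035)–(0.6402, 0.84, 1.035)  len=0.4402
  (v5,v1,v4) [+-+] → (0.6402, -0.84, 1.035)–(0.6402, -0.84, -0.492645)  len=1.5276
  (v5,v7,v1) [++-] → (0.6402, 0.399828, 1.035)–(0.6402, -0.84, 1.035)  len=1.2398
  (v3,v7,v2) [-+-] → (0.6402, 0.84, 1.035)–(0.6402, 0.84, 0.492645)  len=0.5424
  (v6,v4,v2) [++-] → (0.6402, -0.399828, -1.035)–(0.6402, 0.84, -1.035)  len=1.2398
  (v2,v7,v6) [-++] → (0.6402, 0.84, 0.492645)–(0.6402, 0.84, -1.035)  len=1.5276

Chained into 1 loop(s):
  loop 1: 8 segments, perimeter = 7.5000
Total perimeter = 7.500

loops=1 perimeter=7.500


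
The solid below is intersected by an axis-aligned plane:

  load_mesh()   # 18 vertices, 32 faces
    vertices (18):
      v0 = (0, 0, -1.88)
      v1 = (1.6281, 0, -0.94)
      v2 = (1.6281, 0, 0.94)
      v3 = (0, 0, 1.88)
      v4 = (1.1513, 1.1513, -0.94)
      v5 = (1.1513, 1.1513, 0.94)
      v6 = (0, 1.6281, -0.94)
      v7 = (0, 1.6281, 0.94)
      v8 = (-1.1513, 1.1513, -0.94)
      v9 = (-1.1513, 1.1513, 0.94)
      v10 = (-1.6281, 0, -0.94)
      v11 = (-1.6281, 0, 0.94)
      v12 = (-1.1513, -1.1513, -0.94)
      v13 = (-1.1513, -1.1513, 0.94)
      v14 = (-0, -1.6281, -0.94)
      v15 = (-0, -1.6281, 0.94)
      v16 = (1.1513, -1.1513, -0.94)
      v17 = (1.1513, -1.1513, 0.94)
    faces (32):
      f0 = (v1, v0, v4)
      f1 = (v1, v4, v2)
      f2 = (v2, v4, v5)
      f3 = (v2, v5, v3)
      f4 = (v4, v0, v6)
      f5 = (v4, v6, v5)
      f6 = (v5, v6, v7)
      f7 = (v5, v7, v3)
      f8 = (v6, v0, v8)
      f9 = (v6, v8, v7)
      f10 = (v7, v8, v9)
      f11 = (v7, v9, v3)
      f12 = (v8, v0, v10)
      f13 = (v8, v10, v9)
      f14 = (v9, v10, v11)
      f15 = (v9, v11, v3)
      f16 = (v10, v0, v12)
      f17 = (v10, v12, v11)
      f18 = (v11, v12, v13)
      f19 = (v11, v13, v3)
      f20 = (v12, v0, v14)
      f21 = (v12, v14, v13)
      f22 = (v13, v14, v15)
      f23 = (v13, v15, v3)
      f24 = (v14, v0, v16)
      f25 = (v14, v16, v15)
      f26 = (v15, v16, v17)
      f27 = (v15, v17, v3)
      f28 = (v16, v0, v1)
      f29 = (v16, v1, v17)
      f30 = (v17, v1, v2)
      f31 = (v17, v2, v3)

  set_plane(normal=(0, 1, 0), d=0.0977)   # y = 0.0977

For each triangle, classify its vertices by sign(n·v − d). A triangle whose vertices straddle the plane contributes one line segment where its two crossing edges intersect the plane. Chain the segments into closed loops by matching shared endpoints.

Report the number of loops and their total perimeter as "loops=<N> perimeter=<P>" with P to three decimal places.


Straddling triangles (12 of 32):
  (v1,v0,v4) [--+] → (0.0977, 0.0977, -1.80023)–(1.58764, 0.0977, -0.94)  len=1.7204
  (v1,v4,v2) [-+-] → (1.58764, 0.0977, -0.94)–(1.58764, 0.0977, 0.780462)  len=1.7205
  (v2,v4,v5) [-++] → (1.58764, 0.0977, 0.780462)–(1.58764, 0.0977, 0.94)  len=0.1595
  (v2,v5,v3) [-+-] → (1.58764, 0.0977, 0.94)–(0.0977, 0.0977, 1.80023)  len=1.7204
  (v4,v0,v6) [+-+] → (0.0977, 0.0977, -1.80023)–(0, 0.0977, -1.82359)  len=0.1005
  (v5,v7,v3) [++-] → (0, 0.0977, 1.82359)–(0.0977, 0.0977, 1.80023)  len=0.1005
  (v6,v0,v8) [+-+] → (0, 0.0977, -1.82359)–(-0.0977, 0.0977, -1.80023)  len=0.1005
  (v7,v9,v3) [++-] → (-0.0977, 0.0977, 1.80023)–(0, 0.0977, 1.82359)  len=0.1005
  (v8,v0,v10) [+--] → (-0.0977, 0.0977, -1.80023)–(-1.58764, 0.0977, -0.94)  len=1.7204
  (v8,v10,v9) [+-+] → (-1.58764, 0.0977, -0.94)–(-1.58764, 0.0977, -0.780462)  len=0.1595
  (v9,v10,v11) [+--] → (-1.58764, 0.0977, -0.780462)–(-1.58764, 0.0977, 0.94)  len=1.7205
  (v9,v11,v3) [+--] → (-1.58764, 0.0977, 0.94)–(-0.0977, 0.0977, 1.80023)  len=1.7204

Chained into 1 loop(s):
  loop 1: 12 segments, perimeter = 11.0436
Total perimeter = 11.044

loops=1 perimeter=11.044


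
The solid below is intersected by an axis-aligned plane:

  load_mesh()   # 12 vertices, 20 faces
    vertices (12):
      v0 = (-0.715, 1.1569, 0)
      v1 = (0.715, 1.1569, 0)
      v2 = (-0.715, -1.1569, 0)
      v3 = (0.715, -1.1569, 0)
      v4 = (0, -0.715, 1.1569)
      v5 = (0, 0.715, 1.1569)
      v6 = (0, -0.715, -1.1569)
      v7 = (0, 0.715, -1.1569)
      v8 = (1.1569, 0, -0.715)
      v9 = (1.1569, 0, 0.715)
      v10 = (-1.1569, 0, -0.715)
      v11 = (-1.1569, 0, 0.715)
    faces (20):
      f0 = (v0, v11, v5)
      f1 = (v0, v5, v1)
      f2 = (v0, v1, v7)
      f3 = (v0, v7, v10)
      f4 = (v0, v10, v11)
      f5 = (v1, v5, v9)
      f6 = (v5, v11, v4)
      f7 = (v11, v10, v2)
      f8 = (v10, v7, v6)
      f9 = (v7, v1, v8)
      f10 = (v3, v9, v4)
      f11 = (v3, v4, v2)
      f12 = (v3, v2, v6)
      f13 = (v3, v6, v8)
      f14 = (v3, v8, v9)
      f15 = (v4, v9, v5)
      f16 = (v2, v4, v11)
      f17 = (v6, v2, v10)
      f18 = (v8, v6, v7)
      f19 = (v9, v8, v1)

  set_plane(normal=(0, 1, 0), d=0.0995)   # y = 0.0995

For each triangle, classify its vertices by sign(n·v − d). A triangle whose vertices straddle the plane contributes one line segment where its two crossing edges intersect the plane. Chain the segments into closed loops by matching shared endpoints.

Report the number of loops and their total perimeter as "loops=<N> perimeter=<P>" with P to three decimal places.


loops=1 perimeter=7.574

Straddling triangles (10 of 20):
  (v0,v11,v5) [+-+] → (-1.11889, 0.0995, 0.653506)–(-0.995905, 0.0995, 0.776495)  len=0.1739
  (v0,v7,v10) [++-] → (-0.995905, 0.0995, -0.776495)–(-1.11889, 0.0995, -0.653506)  len=0.1739
  (v0,v10,v11) [+--] → (-1.11889, 0.0995, -0.653506)–(-1.11889, 0.0995, 0.653506)  len=1.3070
  (v1,v5,v9) [++-] → (0.995905, 0.0995, 0.776495)–(1.11889, 0.0995, 0.653506)  len=0.1739
  (v5,v11,v4) [+--] → (-0.995905, 0.0995, 0.776495)–(0, 0.0995, 1.1569)  len=1.0661
  (v10,v7,v6) [-+-] → (-0.995905, 0.0995, -0.776495)–(0, 0.0995, -1.1569)  len=1.0661
  (v7,v1,v8) [++-] → (1.11889, 0.0995, -0.653506)–(0.995905, 0.0995, -0.776495)  len=0.1739
  (v4,v9,v5) [--+] → (0.995905, 0.0995, 0.776495)–(0, 0.0995, 1.1569)  len=1.0661
  (v8,v6,v7) [--+] → (0, 0.0995, -1.1569)–(0.995905, 0.0995, -0.776495)  len=1.0661
  (v9,v8,v1) [--+] → (1.11889, 0.0995, -0.653506)–(1.11889, 0.0995, 0.653506)  len=1.3070

Chained into 1 loop(s):
  loop 1: 10 segments, perimeter = 7.5741
Total perimeter = 7.574


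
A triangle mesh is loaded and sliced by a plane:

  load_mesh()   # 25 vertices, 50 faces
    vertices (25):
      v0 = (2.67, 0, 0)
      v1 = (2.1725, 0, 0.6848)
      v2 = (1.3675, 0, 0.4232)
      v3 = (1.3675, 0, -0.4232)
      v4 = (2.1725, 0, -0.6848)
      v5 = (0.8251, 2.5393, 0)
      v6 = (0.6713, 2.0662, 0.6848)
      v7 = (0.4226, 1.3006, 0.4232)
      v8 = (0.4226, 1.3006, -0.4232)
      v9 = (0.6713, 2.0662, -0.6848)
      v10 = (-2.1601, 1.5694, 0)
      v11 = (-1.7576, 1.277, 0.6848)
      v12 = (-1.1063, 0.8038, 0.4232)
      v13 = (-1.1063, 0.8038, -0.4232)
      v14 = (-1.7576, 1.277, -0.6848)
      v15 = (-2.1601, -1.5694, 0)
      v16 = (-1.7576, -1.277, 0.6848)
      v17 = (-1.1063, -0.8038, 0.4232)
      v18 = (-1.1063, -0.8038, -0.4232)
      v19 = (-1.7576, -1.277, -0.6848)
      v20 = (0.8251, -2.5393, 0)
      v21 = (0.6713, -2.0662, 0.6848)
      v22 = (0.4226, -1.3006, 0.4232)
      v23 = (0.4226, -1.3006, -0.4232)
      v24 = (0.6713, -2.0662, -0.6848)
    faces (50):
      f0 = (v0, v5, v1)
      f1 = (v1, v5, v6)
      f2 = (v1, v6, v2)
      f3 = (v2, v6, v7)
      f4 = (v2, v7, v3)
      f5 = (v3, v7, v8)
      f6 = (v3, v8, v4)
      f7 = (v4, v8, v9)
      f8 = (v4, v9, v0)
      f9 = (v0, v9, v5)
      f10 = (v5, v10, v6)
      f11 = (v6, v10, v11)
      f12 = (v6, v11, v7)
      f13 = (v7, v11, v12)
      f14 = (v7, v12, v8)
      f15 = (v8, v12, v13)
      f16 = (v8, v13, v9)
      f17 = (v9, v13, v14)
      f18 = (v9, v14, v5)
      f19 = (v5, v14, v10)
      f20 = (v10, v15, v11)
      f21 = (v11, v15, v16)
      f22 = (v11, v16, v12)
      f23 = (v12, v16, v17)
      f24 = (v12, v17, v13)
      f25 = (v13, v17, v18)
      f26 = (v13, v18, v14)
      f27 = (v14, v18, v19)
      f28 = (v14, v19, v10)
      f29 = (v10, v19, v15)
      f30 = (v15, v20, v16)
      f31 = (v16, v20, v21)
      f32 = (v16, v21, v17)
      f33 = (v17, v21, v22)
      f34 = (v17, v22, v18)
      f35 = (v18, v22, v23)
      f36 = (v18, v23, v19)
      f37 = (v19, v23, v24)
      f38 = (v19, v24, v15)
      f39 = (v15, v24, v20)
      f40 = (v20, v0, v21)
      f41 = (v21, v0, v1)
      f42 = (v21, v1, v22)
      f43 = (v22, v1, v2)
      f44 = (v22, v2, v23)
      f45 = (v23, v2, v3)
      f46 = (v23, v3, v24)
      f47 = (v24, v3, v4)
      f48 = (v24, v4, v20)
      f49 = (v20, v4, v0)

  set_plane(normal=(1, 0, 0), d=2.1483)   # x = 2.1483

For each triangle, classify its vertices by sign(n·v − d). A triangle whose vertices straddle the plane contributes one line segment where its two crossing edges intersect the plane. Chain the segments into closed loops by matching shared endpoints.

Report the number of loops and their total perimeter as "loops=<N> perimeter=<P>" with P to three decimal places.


Straddling triangles (14 of 50):
  (v0,v5,v1) [+-+] → (2.1483, 0.718062, 0)–(2.1483, 0.0456071, 0.672501)  len=0.9510
  (v1,v5,v6) [+--] → (2.1483, 0.0456071, 0.672501)–(2.1483, 0.033308, 0.6848)  len=0.0174
  (v1,v6,v2) [+--] → (2.1483, 0.033308, 0.6848)–(2.1483, 0, 0.676936)  len=0.0342
  (v3,v8,v4) [--+] → (2.1483, 0.0179865, -0.681182)–(2.1483, 0, -0.676936)  len=0.0185
  (v4,v8,v9) [+--] → (2.1483, 0.0179865, -0.681182)–(2.1483, 0.033308, -0.6848)  len=0.0157
  (v4,v9,v0) [+-+] → (2.1483, 0.033308, -0.6848)–(2.1483, 0.539319, -0.178746)  len=0.7156
  (v0,v9,v5) [+--] → (2.1483, 0.539319, -0.178746)–(2.1483, 0.718062, 0)  len=0.2528
  (v20,v0,v21) [-+-] → (2.1483, -0.718062, 0)–(2.1483, -0.539319, 0.178746)  len=0.2528
  (v21,v0,v1) [-++] → (2.1483, -0.539319, 0.178746)–(2.1483, -0.033308, 0.6848)  len=0.7156
  (v21,v1,v22) [-+-] → (2.1483, -0.033308, 0.6848)–(2.1483, -0.0179865, 0.681182)  len=0.0157
  (v22,v1,v2) [-+-] → (2.1483, -0.0179865, 0.681182)–(2.1483, 0, 0.676936)  len=0.0185
  (v24,v3,v4) [--+] → (2.1483, 0, -0.676936)–(2.1483, -0.033308, -0.6848)  len=0.0342
  (v24,v4,v20) [-+-] → (2.1483, -0.033308, -0.6848)–(2.1483, -0.0456071, -0.672501)  len=0.0174
  (v20,v4,v0) [-++] → (2.1483, -0.0456071, -0.672501)–(2.1483, -0.718062, 0)  len=0.9510

Chained into 1 loop(s):
  loop 1: 14 segments, perimeter = 4.0106
Total perimeter = 4.011

loops=1 perimeter=4.011


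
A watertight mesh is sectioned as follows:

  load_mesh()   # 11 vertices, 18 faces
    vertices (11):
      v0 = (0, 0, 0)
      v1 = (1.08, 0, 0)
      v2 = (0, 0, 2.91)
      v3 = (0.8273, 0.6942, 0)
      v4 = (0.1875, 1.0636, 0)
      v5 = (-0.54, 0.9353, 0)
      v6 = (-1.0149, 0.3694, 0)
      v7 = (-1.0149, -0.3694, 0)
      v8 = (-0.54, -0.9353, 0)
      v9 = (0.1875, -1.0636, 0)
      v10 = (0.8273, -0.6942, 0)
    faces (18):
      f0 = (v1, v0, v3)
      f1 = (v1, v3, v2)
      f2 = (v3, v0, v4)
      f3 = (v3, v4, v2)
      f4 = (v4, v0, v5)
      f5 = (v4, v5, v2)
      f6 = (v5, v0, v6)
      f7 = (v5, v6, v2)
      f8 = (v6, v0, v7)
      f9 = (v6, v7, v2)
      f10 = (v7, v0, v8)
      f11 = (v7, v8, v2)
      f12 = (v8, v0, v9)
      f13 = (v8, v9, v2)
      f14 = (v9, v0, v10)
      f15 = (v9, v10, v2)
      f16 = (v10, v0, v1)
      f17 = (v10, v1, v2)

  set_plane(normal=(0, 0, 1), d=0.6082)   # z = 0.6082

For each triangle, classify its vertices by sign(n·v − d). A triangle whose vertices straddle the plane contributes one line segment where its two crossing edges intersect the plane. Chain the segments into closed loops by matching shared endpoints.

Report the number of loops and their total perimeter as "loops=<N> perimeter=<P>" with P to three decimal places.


Straddling triangles (9 of 18):
  (v1,v3,v2) [--+] → (0.654391, 0.54911, 0.6082)–(0.854276, 0, 0.6082)  len=0.5844
  (v3,v4,v2) [--+] → (0.148312, 0.841304, 0.6082)–(0.654391, 0.54911, 0.6082)  len=0.5844
  (v4,v5,v2) [--+] → (-0.427138, 0.739819, 0.6082)–(0.148312, 0.841304, 0.6082)  len=0.5843
  (v5,v6,v2) [--+] → (-0.802782, 0.292194, 0.6082)–(-0.427138, 0.739819, 0.6082)  len=0.5844
  (v6,v7,v2) [--+] → (-0.802782, -0.292194, 0.6082)–(-0.802782, 0.292194, 0.6082)  len=0.5844
  (v7,v8,v2) [--+] → (-0.427138, -0.739819, 0.6082)–(-0.802782, -0.292194, 0.6082)  len=0.5844
  (v8,v9,v2) [--+] → (0.148312, -0.841304, 0.6082)–(-0.427138, -0.739819, 0.6082)  len=0.5843
  (v9,v10,v2) [--+] → (0.654391, -0.54911, 0.6082)–(0.148312, -0.841304, 0.6082)  len=0.5844
  (v10,v1,v2) [--+] → (0.854276, 0, 0.6082)–(0.654391, -0.54911, 0.6082)  len=0.5844

Chained into 1 loop(s):
  loop 1: 9 segments, perimeter = 5.2592
Total perimeter = 5.259

loops=1 perimeter=5.259


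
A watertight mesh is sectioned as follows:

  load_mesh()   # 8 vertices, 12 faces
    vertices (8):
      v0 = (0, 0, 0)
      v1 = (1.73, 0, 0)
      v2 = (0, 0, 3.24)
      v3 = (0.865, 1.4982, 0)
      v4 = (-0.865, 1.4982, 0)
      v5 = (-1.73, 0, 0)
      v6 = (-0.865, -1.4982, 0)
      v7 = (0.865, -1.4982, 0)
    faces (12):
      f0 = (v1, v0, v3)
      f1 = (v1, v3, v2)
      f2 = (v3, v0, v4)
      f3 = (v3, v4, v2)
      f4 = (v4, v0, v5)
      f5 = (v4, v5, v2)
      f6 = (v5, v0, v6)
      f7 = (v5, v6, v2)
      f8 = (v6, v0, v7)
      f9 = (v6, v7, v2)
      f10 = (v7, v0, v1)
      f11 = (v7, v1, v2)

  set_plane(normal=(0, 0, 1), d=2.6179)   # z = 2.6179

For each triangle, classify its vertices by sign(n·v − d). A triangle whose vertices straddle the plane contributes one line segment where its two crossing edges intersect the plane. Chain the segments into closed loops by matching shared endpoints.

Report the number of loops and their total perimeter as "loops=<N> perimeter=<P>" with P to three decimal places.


Straddling triangles (6 of 12):
  (v1,v3,v2) [--+] → (0.166085, 0.287664, 2.6179)–(0.332171, 0, 2.6179)  len=0.3322
  (v3,v4,v2) [--+] → (-0.166085, 0.287664, 2.6179)–(0.166085, 0.287664, 2.6179)  len=0.3322
  (v4,v5,v2) [--+] → (-0.332171, 0, 2.6179)–(-0.166085, 0.287664, 2.6179)  len=0.3322
  (v5,v6,v2) [--+] → (-0.166085, -0.287664, 2.6179)–(-0.332171, 0, 2.6179)  len=0.3322
  (v6,v7,v2) [--+] → (0.166085, -0.287664, 2.6179)–(-0.166085, -0.287664, 2.6179)  len=0.3322
  (v7,v1,v2) [--+] → (0.332171, 0, 2.6179)–(0.166085, -0.287664, 2.6179)  len=0.3322

Chained into 1 loop(s):
  loop 1: 6 segments, perimeter = 1.9930
Total perimeter = 1.993

loops=1 perimeter=1.993


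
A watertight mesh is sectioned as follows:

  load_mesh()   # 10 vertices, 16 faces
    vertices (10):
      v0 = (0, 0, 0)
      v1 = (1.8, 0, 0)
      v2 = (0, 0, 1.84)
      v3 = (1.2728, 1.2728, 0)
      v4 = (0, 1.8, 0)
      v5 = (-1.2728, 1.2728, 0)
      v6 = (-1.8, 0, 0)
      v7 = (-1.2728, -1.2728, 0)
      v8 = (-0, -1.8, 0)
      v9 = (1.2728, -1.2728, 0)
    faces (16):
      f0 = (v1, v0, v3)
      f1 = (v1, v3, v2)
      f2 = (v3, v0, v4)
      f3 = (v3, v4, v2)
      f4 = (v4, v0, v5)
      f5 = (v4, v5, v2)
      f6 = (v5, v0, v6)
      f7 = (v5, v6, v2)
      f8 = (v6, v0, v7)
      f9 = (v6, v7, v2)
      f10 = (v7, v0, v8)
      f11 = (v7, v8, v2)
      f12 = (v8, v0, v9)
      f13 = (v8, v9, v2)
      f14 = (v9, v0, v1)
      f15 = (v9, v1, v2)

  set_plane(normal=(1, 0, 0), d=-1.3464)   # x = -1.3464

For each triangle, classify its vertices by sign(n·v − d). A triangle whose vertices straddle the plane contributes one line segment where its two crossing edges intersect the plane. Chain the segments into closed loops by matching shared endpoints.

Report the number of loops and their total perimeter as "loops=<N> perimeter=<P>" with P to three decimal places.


loops=1 perimeter=4.569

Straddling triangles (4 of 16):
  (v5,v0,v6) [++-] → (-1.3464, 0, 0)–(-1.3464, 1.09511, 0)  len=1.0951
  (v5,v6,v2) [+-+] → (-1.3464, 1.09511, 0)–(-1.3464, 0, 0.46368)  len=1.1892
  (v6,v0,v7) [-++] → (-1.3464, 0, 0)–(-1.3464, -1.09511, 0)  len=1.0951
  (v6,v7,v2) [-++] → (-1.3464, -1.09511, 0)–(-1.3464, 0, 0.46368)  len=1.1892

Chained into 1 loop(s):
  loop 1: 4 segments, perimeter = 4.5687
Total perimeter = 4.569


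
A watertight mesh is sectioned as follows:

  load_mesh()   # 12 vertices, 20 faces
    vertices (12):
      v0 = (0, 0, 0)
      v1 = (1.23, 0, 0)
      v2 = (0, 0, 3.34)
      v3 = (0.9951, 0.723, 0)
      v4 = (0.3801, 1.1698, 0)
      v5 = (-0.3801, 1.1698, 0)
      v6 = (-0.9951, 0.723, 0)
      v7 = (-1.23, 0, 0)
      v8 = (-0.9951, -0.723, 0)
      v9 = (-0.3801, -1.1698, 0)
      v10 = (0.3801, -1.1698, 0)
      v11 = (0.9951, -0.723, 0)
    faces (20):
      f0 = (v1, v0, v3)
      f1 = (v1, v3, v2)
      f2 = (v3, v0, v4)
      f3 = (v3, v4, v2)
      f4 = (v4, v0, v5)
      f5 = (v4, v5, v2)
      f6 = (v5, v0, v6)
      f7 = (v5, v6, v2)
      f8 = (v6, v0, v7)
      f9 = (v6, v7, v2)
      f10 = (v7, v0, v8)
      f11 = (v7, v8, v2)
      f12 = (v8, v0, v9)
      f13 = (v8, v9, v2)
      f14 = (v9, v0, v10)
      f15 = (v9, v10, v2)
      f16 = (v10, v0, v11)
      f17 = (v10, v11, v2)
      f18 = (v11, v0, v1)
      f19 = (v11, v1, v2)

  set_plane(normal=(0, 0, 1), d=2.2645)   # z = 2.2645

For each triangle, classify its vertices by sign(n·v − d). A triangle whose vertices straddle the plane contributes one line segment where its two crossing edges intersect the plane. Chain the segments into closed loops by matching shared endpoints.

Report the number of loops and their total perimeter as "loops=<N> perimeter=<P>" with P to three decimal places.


Straddling triangles (10 of 20):
  (v1,v3,v2) [--+] → (0.320428, 0.23281, 2.2645)–(0.396067, 0, 2.2645)  len=0.2448
  (v3,v4,v2) [--+] → (0.122394, 0.376683, 2.2645)–(0.320428, 0.23281, 2.2645)  len=0.2448
  (v4,v5,v2) [--+] → (-0.122394, 0.376683, 2.2645)–(0.122394, 0.376683, 2.2645)  len=0.2448
  (v5,v6,v2) [--+] → (-0.320428, 0.23281, 2.2645)–(-0.122394, 0.376683, 2.2645)  len=0.2448
  (v6,v7,v2) [--+] → (-0.396067, 0, 2.2645)–(-0.320428, 0.23281, 2.2645)  len=0.2448
  (v7,v8,v2) [--+] → (-0.320428, -0.23281, 2.2645)–(-0.396067, 0, 2.2645)  len=0.2448
  (v8,v9,v2) [--+] → (-0.122394, -0.376683, 2.2645)–(-0.320428, -0.23281, 2.2645)  len=0.2448
  (v9,v10,v2) [--+] → (0.122394, -0.376683, 2.2645)–(-0.122394, -0.376683, 2.2645)  len=0.2448
  (v10,v11,v2) [--+] → (0.320428, -0.23281, 2.2645)–(0.122394, -0.376683, 2.2645)  len=0.2448
  (v11,v1,v2) [--+] → (0.396067, 0, 2.2645)–(0.320428, -0.23281, 2.2645)  len=0.2448

Chained into 1 loop(s):
  loop 1: 10 segments, perimeter = 2.4479
Total perimeter = 2.448

loops=1 perimeter=2.448


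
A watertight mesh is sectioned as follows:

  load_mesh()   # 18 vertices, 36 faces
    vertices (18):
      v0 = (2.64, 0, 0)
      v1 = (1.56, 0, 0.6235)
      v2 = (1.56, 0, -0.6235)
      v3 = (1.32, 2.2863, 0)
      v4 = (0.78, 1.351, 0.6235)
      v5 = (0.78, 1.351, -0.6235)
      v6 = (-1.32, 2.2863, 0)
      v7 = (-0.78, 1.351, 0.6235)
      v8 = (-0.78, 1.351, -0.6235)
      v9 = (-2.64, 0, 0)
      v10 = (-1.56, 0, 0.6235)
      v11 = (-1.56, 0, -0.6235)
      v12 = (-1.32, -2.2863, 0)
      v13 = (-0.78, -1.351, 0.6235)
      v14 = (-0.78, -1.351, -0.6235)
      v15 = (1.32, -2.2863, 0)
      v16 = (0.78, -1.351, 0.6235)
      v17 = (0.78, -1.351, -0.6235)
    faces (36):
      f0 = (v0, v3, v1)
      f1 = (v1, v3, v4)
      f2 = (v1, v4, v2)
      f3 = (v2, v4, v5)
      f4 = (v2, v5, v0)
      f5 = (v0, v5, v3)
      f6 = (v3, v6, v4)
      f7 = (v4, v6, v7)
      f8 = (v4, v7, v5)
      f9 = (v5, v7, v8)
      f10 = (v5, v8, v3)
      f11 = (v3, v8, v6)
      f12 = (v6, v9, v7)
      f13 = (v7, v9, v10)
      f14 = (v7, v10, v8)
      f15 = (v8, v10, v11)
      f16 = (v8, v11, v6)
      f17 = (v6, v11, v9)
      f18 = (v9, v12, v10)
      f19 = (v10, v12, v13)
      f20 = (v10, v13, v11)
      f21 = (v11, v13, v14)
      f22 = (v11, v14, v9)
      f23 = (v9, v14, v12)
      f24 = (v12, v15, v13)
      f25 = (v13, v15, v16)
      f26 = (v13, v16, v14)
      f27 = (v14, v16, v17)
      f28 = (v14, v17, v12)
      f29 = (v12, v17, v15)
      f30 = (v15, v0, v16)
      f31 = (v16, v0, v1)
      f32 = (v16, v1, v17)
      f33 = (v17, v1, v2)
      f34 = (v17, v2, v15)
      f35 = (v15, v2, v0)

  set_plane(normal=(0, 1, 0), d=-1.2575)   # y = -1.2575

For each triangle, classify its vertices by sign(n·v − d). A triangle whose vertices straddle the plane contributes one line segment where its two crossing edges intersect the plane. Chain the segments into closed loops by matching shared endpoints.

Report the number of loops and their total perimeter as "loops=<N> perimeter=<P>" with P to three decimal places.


loops=2 perimeter=7.482

Straddling triangles (12 of 36):
  (v9,v12,v10) [+-+] → (-1.91398, -1.2575, 0)–(-1.428, -1.2575, 0.280565)  len=0.5612
  (v10,v12,v13) [+--] → (-1.428, -1.2575, 0.280565)–(-0.833982, -1.2575, 0.6235)  len=0.6859
  (v10,v13,v11) [+-+] → (-0.833982, -1.2575, 0.6235)–(-0.833982, -1.2575, 0.537198)  len=0.0863
  (v11,v13,v14) [+--] → (-0.833982, -1.2575, 0.537198)–(-0.833982, -1.2575, -0.6235)  len=1.1607
  (v11,v14,v9) [+-+] → (-0.833982, -1.2575, -0.6235)–(-0.908727, -1.2575, -0.580349)  len=0.0863
  (v9,v14,v12) [+--] → (-0.908727, -1.2575, -0.580349)–(-1.91398, -1.2575, 0)  len=1.1607
  (v15,v0,v16) [-+-] → (1.91398, -1.2575, 0)–(0.908727, -1.2575, 0.580349)  len=1.1607
  (v16,v0,v1) [-++] → (0.908727, -1.2575, 0.580349)–(0.833982, -1.2575, 0.6235)  len=0.0863
  (v16,v1,v17) [-+-] → (0.833982, -1.2575, 0.6235)–(0.833982, -1.2575, -0.537198)  len=1.1607
  (v17,v1,v2) [-++] → (0.833982, -1.2575, -0.537198)–(0.833982, -1.2575, -0.6235)  len=0.0863
  (v17,v2,v15) [-+-] → (0.833982, -1.2575, -0.6235)–(1.428, -1.2575, -0.280565)  len=0.6859
  (v15,v2,v0) [-++] → (1.428, -1.2575, -0.280565)–(1.91398, -1.2575, 0)  len=0.5612

Chained into 2 loop(s):
  loop 1: 6 segments, perimeter = 3.7411
  loop 2: 6 segments, perimeter = 3.7411
Total perimeter = 7.482


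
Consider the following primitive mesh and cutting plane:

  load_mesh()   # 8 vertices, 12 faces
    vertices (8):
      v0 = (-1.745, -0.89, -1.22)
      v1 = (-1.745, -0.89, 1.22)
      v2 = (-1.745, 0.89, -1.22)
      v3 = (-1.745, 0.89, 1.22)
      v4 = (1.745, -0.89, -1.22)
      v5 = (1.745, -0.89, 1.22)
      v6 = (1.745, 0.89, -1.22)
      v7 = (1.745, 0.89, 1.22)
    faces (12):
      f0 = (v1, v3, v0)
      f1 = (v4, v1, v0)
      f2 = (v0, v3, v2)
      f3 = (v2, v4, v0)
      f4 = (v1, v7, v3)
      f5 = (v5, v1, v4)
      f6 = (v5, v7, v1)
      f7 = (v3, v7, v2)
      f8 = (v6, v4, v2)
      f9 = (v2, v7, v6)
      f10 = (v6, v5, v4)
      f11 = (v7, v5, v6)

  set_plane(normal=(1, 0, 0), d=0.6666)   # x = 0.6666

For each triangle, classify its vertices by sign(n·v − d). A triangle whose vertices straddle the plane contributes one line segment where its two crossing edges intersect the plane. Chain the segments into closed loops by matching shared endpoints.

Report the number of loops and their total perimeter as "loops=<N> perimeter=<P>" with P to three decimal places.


Straddling triangles (8 of 12):
  (v4,v1,v0) [+--] → (0.6666, -0.89, -0.466047)–(0.6666, -0.89, -1.22)  len=0.7540
  (v2,v4,v0) [-+-] → (0.6666, -0.339985, -1.22)–(0.6666, -0.89, -1.22)  len=0.5500
  (v1,v7,v3) [-+-] → (0.6666, 0.339985, 1.22)–(0.6666, 0.89, 1.22)  len=0.5500
  (v5,v1,v4) [+-+] → (0.6666, -0.89, 1.22)–(0.6666, -0.89, -0.466047)  len=1.6860
  (v5,v7,v1) [++-] → (0.6666, 0.339985, 1.22)–(0.6666, -0.89, 1.22)  len=1.2300
  (v3,v7,v2) [-+-] → (0.6666, 0.89, 1.22)–(0.6666, 0.89, 0.466047)  len=0.7540
  (v6,v4,v2) [++-] → (0.6666, -0.339985, -1.22)–(0.6666, 0.89, -1.22)  len=1.2300
  (v2,v7,v6) [-++] → (0.6666, 0.89, 0.466047)–(0.6666, 0.89, -1.22)  len=1.6860

Chained into 1 loop(s):
  loop 1: 8 segments, perimeter = 8.4400
Total perimeter = 8.440

loops=1 perimeter=8.440


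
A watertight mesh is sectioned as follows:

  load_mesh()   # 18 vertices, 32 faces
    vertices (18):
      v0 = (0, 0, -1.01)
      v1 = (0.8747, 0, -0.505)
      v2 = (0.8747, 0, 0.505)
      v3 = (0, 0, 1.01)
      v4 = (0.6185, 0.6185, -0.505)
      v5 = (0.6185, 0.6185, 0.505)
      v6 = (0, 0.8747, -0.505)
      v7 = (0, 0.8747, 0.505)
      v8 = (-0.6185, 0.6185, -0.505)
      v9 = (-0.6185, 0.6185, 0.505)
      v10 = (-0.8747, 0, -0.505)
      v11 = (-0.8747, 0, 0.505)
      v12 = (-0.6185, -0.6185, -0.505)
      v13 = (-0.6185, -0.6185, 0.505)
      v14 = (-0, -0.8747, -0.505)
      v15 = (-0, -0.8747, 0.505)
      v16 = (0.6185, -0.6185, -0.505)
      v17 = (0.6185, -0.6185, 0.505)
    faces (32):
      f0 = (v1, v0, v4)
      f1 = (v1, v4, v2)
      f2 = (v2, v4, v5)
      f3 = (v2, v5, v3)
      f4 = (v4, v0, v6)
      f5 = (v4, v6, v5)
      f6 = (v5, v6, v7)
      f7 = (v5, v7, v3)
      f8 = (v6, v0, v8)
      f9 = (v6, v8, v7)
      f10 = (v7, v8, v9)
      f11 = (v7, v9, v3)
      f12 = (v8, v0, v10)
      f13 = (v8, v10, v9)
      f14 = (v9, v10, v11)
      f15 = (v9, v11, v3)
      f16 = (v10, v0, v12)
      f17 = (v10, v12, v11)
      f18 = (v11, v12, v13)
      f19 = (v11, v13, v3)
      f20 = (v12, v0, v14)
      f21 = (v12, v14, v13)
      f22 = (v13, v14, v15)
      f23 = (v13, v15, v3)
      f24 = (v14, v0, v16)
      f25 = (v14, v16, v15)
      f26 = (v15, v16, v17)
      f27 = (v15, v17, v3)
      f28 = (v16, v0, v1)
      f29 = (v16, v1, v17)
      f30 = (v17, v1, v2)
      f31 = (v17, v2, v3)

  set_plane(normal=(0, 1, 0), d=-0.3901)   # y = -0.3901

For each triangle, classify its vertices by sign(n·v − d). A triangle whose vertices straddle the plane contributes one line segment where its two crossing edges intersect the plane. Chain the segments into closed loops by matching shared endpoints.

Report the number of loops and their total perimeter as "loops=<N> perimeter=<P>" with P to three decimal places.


loops=1 perimeter=5.116

Straddling triangles (12 of 32):
  (v10,v0,v12) [++-] → (-0.3901, -0.3901, -0.691487)–(-0.71311, -0.3901, -0.505)  len=0.3730
  (v10,v12,v11) [+-+] → (-0.71311, -0.3901, -0.505)–(-0.71311, -0.3901, -0.132027)  len=0.3730
  (v11,v12,v13) [+--] → (-0.71311, -0.3901, -0.132027)–(-0.71311, -0.3901, 0.505)  len=0.6370
  (v11,v13,v3) [+-+] → (-0.71311, -0.3901, 0.505)–(-0.3901, -0.3901, 0.691487)  len=0.3730
  (v12,v0,v14) [-+-] → (-0.3901, -0.3901, -0.691487)–(0, -0.3901, -0.784779)  len=0.4011
  (v13,v15,v3) [--+] → (0, -0.3901, 0.784779)–(-0.3901, -0.3901, 0.691487)  len=0.4011
  (v14,v0,v16) [-+-] → (0, -0.3901, -0.784779)–(0.3901, -0.3901, -0.691487)  len=0.4011
  (v15,v17,v3) [--+] → (0.3901, -0.3901, 0.691487)–(0, -0.3901, 0.784779)  len=0.4011
  (v16,v0,v1) [-++] → (0.3901, -0.3901, -0.691487)–(0.71311, -0.3901, -0.505)  len=0.3730
  (v16,v1,v17) [-+-] → (0.71311, -0.3901, -0.505)–(0.71311, -0.3901, 0.132027)  len=0.6370
  (v17,v1,v2) [-++] → (0.71311, -0.3901, 0.132027)–(0.71311, -0.3901, 0.505)  len=0.3730
  (v17,v2,v3) [-++] → (0.71311, -0.3901, 0.505)–(0.3901, -0.3901, 0.691487)  len=0.3730

Chained into 1 loop(s):
  loop 1: 12 segments, perimeter = 5.1163
Total perimeter = 5.116


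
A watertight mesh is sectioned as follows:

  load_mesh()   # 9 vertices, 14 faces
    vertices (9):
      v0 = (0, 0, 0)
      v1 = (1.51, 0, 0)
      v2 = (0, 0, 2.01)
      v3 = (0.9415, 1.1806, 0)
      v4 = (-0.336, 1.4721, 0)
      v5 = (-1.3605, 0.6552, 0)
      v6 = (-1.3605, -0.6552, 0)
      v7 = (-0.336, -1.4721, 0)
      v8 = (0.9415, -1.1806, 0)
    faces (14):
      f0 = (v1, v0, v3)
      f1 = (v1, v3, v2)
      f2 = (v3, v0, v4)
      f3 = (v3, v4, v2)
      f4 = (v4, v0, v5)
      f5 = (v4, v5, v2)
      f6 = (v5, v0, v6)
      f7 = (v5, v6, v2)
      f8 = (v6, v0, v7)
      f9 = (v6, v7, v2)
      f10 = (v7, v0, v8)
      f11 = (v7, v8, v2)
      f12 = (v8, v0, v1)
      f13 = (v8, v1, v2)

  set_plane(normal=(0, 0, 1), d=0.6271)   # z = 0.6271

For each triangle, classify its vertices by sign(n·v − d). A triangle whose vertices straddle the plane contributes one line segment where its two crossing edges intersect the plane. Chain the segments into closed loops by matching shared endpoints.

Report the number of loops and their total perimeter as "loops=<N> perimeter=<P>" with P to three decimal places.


loops=1 perimeter=6.311

Straddling triangles (7 of 14):
  (v1,v3,v2) [--+] → (0.647761, 0.812265, 0.6271)–(1.0389, 0, 0.6271)  len=0.9015
  (v3,v4,v2) [--+] → (-0.231171, 1.01282, 0.6271)–(0.647761, 0.812265, 0.6271)  len=0.9015
  (v4,v5,v2) [--+] → (-0.936038, 0.450784, 0.6271)–(-0.231171, 1.01282, 0.6271)  len=0.9015
  (v5,v6,v2) [--+] → (-0.936038, -0.450784, 0.6271)–(-0.936038, 0.450784, 0.6271)  len=0.9016
  (v6,v7,v2) [--+] → (-0.231171, -1.01282, 0.6271)–(-0.936038, -0.450784, 0.6271)  len=0.9015
  (v7,v8,v2) [--+] → (0.647761, -0.812265, 0.6271)–(-0.231171, -1.01282, 0.6271)  len=0.9015
  (v8,v1,v2) [--+] → (1.0389, 0, 0.6271)–(0.647761, -0.812265, 0.6271)  len=0.9015

Chained into 1 loop(s):
  loop 1: 7 segments, perimeter = 6.3107
Total perimeter = 6.311


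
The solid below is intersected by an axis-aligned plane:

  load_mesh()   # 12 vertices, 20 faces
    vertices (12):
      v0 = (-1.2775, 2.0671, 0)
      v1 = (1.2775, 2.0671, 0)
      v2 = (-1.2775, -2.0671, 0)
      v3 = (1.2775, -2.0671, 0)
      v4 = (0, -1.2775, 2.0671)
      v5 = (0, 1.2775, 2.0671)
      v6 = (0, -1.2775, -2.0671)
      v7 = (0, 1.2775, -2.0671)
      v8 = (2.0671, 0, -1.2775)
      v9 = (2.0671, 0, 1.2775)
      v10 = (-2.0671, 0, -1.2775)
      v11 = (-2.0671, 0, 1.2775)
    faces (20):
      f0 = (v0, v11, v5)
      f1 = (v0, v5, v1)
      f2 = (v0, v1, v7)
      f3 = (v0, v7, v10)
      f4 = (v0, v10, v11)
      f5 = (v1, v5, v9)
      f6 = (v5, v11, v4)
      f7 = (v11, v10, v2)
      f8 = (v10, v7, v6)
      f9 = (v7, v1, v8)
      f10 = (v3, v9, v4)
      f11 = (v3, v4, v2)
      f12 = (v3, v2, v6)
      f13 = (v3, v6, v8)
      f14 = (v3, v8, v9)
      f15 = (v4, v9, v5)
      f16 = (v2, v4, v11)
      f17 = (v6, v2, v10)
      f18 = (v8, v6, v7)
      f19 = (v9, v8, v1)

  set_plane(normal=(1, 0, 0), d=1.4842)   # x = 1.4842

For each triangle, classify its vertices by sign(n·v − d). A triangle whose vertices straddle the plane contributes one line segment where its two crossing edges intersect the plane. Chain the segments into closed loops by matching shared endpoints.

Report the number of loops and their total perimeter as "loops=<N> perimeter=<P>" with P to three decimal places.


Straddling triangles (8 of 20):
  (v1,v5,v9) [--+] → (1.4842, 0.360241, 1.50016)–(1.4842, 1.52598, 0.334422)  len=1.6486
  (v7,v1,v8) [--+] → (1.4842, 1.52598, -0.334422)–(1.4842, 0.360241, -1.50016)  len=1.6486
  (v3,v9,v4) [-+-] → (1.4842, -1.52598, 0.334422)–(1.4842, -0.360241, 1.50016)  len=1.6486
  (v3,v6,v8) [--+] → (1.4842, -0.360241, -1.50016)–(1.4842, -1.52598, -0.334422)  len=1.6486
  (v3,v8,v9) [-++] → (1.4842, -1.52598, -0.334422)–(1.4842, -1.52598, 0.334422)  len=0.6688
  (v4,v9,v5) [-+-] → (1.4842, -0.360241, 1.50016)–(1.4842, 0.360241, 1.50016)  len=0.7205
  (v8,v6,v7) [+--] → (1.4842, -0.360241, -1.50016)–(1.4842, 0.360241, -1.50016)  len=0.7205
  (v9,v8,v1) [++-] → (1.4842, 1.52598, -0.334422)–(1.4842, 1.52598, 0.334422)  len=0.6688

Chained into 1 loop(s):
  loop 1: 8 segments, perimeter = 9.3731
Total perimeter = 9.373

loops=1 perimeter=9.373


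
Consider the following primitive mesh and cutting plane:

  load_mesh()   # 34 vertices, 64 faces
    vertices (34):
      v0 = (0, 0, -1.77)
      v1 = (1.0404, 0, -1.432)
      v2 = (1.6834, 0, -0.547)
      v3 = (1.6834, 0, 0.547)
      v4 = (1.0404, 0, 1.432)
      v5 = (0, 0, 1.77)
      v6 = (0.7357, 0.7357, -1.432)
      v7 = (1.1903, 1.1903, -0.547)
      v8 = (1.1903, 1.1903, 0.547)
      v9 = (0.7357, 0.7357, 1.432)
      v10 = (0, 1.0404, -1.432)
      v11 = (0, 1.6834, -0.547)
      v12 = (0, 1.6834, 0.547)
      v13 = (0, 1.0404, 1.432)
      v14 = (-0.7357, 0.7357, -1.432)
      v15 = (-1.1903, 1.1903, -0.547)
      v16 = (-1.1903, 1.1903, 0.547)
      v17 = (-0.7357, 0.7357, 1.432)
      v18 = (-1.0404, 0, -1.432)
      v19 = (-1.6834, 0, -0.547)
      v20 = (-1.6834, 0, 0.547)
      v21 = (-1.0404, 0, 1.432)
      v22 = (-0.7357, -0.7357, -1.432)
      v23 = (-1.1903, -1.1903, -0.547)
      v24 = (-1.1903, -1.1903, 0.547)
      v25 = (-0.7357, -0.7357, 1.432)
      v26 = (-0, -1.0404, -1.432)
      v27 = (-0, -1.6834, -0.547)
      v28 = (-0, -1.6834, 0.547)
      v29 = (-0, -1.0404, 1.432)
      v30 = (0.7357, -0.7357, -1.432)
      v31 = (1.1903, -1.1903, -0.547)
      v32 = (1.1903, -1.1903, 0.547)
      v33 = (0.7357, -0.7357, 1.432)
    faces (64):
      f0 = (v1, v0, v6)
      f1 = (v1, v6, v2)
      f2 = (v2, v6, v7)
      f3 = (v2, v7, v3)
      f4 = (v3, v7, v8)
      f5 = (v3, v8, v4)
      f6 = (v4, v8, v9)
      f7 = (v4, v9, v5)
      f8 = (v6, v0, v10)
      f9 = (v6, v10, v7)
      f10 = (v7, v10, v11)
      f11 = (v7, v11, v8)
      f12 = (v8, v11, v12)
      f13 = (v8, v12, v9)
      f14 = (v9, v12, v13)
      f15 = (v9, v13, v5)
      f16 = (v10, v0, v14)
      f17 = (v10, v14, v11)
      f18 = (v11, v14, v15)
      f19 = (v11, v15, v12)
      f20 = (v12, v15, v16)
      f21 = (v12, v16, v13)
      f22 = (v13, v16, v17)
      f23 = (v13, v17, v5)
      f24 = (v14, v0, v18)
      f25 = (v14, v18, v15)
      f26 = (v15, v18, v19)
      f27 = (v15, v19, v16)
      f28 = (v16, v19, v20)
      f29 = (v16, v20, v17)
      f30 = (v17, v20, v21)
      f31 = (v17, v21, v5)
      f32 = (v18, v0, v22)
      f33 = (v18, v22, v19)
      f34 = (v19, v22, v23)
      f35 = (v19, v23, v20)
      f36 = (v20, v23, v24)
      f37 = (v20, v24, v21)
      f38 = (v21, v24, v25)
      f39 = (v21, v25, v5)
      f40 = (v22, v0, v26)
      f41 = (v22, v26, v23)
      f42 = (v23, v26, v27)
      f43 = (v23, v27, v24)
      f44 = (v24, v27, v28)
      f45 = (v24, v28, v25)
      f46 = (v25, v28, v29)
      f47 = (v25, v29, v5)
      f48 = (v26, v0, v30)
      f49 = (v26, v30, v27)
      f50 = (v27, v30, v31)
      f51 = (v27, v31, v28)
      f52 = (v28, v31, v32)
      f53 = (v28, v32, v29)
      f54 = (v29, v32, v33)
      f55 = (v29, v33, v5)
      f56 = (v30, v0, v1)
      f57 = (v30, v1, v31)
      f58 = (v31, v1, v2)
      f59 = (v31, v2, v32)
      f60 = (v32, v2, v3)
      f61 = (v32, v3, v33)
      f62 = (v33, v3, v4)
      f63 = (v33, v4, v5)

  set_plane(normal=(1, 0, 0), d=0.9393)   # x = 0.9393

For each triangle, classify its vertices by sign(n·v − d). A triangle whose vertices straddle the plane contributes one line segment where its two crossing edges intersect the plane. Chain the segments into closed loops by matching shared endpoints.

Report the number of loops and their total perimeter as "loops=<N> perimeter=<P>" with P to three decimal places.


Straddling triangles (20 of 64):
  (v1,v0,v6) [+--] → (0.9393, 0, -1.46484)–(0.9393, 0.244107, -1.432)  len=0.2463
  (v1,v6,v2) [+-+] → (0.9393, 0.244107, -1.432)–(0.9393, 0.577645, -1.24187)  len=0.3839
  (v2,v6,v7) [+-+] → (0.9393, 0.577645, -1.24187)–(0.9393, 0.9393, -1.03564)  len=0.4163
  (v4,v8,v9) [++-] → (0.9393, 0.9393, 1.03564)–(0.9393, 0.244107, 1.432)  len=0.8002
  (v4,v9,v5) [+--] → (0.9393, 0.244107, 1.432)–(0.9393, 0, 1.46484)  len=0.2463
  (v6,v10,v7) [--+] → (0.9393, 1.15869, -0.733621)–(0.9393, 0.9393, -1.03564)  len=0.3733
  (v7,v10,v11) [+--] → (0.9393, 1.15869, -0.733621)–(0.9393, 1.29428, -0.547)  len=0.2307
  (v7,v11,v8) [+-+] → (0.9393, 1.29428, -0.547)–(0.9393, 1.29428, 0.316307)  len=0.8633
  (v8,v11,v12) [+--] → (0.9393, 1.29428, 0.316307)–(0.9393, 1.29428, 0.547)  len=0.2307
  (v8,v12,v9) [+--] → (0.9393, 1.29428, 0.547)–(0.9393, 0.9393, 1.03564)  len=0.6040
  (v27,v30,v31) [--+] → (0.9393, -0.9393, -1.03564)–(0.9393, -1.29428, -0.547)  len=0.6040
  (v27,v31,v28) [-+-] → (0.9393, -1.29428, -0.547)–(0.9393, -1.29428, -0.316307)  len=0.2307
  (v28,v31,v32) [-++] → (0.9393, -1.29428, -0.316307)–(0.9393, -1.29428, 0.547)  len=0.8633
  (v28,v32,v29) [-+-] → (0.9393, -1.29428, 0.547)–(0.9393, -1.15869, 0.733621)  len=0.2307
  (v29,v32,v33) [-+-] → (0.9393, -1.15869, 0.733621)–(0.9393, -0.9393, 1.03564)  len=0.3733
  (v30,v0,v1) [--+] → (0.9393, 0, -1.46484)–(0.9393, -0.244107, -1.432)  len=0.2463
  (v30,v1,v31) [-++] → (0.9393, -0.244107, -1.432)–(0.9393, -0.9393, -1.03564)  len=0.8002
  (v32,v3,v33) [++-] → (0.9393, -0.577645, 1.24187)–(0.9393, -0.9393, 1.03564)  len=0.4163
  (v33,v3,v4) [-++] → (0.9393, -0.577645, 1.24187)–(0.9393, -0.244107, 1.432)  len=0.3839
  (v33,v4,v5) [-+-] → (0.9393, -0.244107, 1.432)–(0.9393, 0, 1.46484)  len=0.2463

Chained into 1 loop(s):
  loop 1: 20 segments, perimeter = 8.7901
Total perimeter = 8.790

loops=1 perimeter=8.790


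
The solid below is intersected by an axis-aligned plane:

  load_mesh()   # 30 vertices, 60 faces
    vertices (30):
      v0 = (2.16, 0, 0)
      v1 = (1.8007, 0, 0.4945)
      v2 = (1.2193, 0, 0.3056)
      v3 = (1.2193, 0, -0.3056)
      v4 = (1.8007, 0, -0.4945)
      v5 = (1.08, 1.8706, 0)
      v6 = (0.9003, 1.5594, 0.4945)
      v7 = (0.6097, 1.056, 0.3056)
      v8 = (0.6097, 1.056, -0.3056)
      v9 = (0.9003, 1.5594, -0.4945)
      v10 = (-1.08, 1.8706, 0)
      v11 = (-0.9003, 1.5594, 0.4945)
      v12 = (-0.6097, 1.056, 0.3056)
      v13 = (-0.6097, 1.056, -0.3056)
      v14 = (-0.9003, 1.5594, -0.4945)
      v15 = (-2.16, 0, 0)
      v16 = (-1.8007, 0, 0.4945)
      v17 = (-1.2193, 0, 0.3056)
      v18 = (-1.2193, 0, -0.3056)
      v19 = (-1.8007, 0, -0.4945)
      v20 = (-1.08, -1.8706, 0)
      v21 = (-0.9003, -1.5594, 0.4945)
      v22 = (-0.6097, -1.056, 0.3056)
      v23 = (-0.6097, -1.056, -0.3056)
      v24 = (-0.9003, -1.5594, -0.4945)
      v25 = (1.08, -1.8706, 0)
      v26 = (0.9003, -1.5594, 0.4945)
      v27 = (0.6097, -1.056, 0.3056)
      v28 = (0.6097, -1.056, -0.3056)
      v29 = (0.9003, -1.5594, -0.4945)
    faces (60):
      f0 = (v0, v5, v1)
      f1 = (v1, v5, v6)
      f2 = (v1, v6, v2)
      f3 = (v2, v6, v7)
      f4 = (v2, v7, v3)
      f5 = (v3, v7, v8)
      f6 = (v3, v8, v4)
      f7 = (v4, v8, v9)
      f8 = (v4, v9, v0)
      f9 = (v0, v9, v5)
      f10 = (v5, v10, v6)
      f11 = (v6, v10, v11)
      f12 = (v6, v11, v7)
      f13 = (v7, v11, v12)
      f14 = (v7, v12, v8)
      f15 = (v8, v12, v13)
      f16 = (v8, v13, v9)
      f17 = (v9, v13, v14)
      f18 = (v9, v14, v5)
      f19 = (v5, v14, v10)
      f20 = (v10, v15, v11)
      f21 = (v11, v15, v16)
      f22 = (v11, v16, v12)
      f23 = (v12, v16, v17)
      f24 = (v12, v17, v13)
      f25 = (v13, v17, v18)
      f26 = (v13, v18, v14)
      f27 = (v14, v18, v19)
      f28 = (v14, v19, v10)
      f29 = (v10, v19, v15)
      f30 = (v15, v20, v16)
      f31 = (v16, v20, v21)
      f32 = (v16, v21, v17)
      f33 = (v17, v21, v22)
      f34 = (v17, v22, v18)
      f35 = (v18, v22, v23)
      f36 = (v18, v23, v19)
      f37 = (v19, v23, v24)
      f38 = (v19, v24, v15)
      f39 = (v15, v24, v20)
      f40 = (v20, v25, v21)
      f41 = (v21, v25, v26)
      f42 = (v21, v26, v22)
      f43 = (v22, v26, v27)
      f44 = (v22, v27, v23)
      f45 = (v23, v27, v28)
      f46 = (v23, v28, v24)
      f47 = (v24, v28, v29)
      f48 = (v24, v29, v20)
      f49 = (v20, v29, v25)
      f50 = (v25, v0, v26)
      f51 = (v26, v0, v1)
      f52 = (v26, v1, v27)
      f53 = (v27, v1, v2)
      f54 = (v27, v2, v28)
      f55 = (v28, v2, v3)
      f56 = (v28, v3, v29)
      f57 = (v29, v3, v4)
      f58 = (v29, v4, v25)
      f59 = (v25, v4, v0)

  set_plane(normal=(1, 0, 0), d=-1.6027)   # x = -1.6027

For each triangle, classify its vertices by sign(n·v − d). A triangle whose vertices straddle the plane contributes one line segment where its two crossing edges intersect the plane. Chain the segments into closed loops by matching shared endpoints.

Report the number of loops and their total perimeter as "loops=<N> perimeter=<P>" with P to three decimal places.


loops=1 perimeter=4.575

Straddling triangles (14 of 60):
  (v10,v15,v11) [+-+] → (-1.6027, 0.965264, 0)–(-1.6027, 0.689889, 0.21877)  len=0.3517
  (v11,v15,v16) [+--] → (-1.6027, 0.689889, 0.21877)–(-1.6027, 0.342916, 0.4945)  len=0.4432
  (v11,v16,v12) [+-+] → (-1.6027, 0.342916, 0.4945)–(-1.6027, 0.175557, 0.463096)  len=0.1703
  (v12,v16,v17) [+-+] → (-1.6027, 0.175557, 0.463096)–(-1.6027, 0, 0.430169)  len=0.1786
  (v14,v18,v19) [++-] → (-1.6027, 0, -0.430169)–(-1.6027, 0.342916, -0.4945)  len=0.3489
  (v14,v19,v10) [+-+] → (-1.6027, 0.342916, -0.4945)–(-1.6027, 0.513915, -0.358645)  len=0.2184
  (v10,v19,v15) [+--] → (-1.6027, 0.513915, -0.358645)–(-1.6027, 0.965264, 0)  len=0.5765
  (v15,v20,v16) [-+-] → (-1.6027, -0.965264, 0)–(-1.6027, -0.513915, 0.358645)  len=0.5765
  (v16,v20,v21) [-++] → (-1.6027, -0.513915, 0.358645)–(-1.6027, -0.342916, 0.4945)  len=0.2184
  (v16,v21,v17) [-++] → (-1.6027, -0.342916, 0.4945)–(-1.6027, 0, 0.430169)  len=0.3489
  (v18,v23,v19) [++-] → (-1.6027, -0.175557, -0.463096)–(-1.6027, 0, -0.430169)  len=0.1786
  (v19,v23,v24) [-++] → (-1.6027, -0.175557, -0.463096)–(-1.6027, -0.342916, -0.4945)  len=0.1703
  (v19,v24,v15) [-+-] → (-1.6027, -0.342916, -0.4945)–(-1.6027, -0.689889, -0.21877)  len=0.4432
  (v15,v24,v20) [-++] → (-1.6027, -0.689889, -0.21877)–(-1.6027, -0.965264, 0)  len=0.3517

Chained into 1 loop(s):
  loop 1: 14 segments, perimeter = 4.5751
Total perimeter = 4.575
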